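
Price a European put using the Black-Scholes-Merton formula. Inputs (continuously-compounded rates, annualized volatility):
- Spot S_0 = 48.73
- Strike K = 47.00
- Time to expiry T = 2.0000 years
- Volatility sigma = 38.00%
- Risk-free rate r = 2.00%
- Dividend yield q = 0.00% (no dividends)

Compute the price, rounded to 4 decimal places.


d1 = (ln(S/K) + (r - q + 0.5*sigma^2) * T) / (sigma * sqrt(T)) = 0.41039595
d2 = d1 - sigma * sqrt(T) = -0.12700521
exp(-rT) = 0.96078944; exp(-qT) = 1.00000000
P = K * exp(-rT) * N(-d2) - S_0 * exp(-qT) * N(-d1)
N(-d1) = 0.34075776; N(-d2) = 0.55053186
P = 47.0000 * 0.96078944 * 0.55053186 - 48.7300 * 1.00000000 * 0.34075776 = 8.2553

Answer: Price = 8.2553


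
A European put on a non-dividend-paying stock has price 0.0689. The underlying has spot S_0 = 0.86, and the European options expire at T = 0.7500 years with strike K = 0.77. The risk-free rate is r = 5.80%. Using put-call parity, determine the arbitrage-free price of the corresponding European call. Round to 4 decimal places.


Answer: Call price = 0.1917

Derivation:
Put-call parity: C - P = S_0 * exp(-qT) - K * exp(-rT).
S_0 * exp(-qT) = 0.8600 * 1.00000000 = 0.86000000
K * exp(-rT) = 0.7700 * 0.95743255 = 0.73722307
C = P + S*exp(-qT) - K*exp(-rT)
C = 0.0689 + 0.86000000 - 0.73722307 = 0.1917


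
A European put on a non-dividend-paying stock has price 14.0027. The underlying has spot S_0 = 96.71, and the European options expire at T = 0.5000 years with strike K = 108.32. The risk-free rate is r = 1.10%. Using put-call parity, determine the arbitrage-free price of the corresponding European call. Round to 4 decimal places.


Answer: Call price = 2.9868

Derivation:
Put-call parity: C - P = S_0 * exp(-qT) - K * exp(-rT).
S_0 * exp(-qT) = 96.7100 * 1.00000000 = 96.71000000
K * exp(-rT) = 108.3200 * 0.99451510 = 107.72587534
C = P + S*exp(-qT) - K*exp(-rT)
C = 14.0027 + 96.71000000 - 107.72587534 = 2.9868


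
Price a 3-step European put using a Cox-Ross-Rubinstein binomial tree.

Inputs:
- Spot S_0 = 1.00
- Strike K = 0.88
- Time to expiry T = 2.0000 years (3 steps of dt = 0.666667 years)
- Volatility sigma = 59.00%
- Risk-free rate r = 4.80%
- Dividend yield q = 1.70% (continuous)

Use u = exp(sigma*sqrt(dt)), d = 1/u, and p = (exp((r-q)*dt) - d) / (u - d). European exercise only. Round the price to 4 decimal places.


dt = T/N = 0.666667
u = exp(sigma*sqrt(dt)) = 1.618877; d = 1/u = 0.617712
p = (exp((r-q)*dt) - d) / (u - d) = 0.402700
Discount per step: exp(-r*dt) = 0.968507
Stock lattice S(k, i) with i counting down-moves:
  k=0: S(0,0) = 1.0000
  k=1: S(1,0) = 1.6189; S(1,1) = 0.6177
  k=2: S(2,0) = 2.6208; S(2,1) = 1.0000; S(2,2) = 0.3816
  k=3: S(3,0) = 4.2427; S(3,1) = 1.6189; S(3,2) = 0.6177; S(3,3) = 0.2357
Terminal payoffs V(N, i) = max(K - S_T, 0):
  V(3,0) = 0.000000; V(3,1) = 0.000000; V(3,2) = 0.262288; V(3,3) = 0.644301
Backward induction: V(k, i) = exp(-r*dt) * [p * V(k+1, i) + (1-p) * V(k+1, i+1)].
  V(2,0) = exp(-r*dt) * [p*0.000000 + (1-p)*0.000000] = 0.000000
  V(2,1) = exp(-r*dt) * [p*0.000000 + (1-p)*0.262288] = 0.151731
  V(2,2) = exp(-r*dt) * [p*0.262288 + (1-p)*0.644301] = 0.475018
  V(1,0) = exp(-r*dt) * [p*0.000000 + (1-p)*0.151731] = 0.087774
  V(1,1) = exp(-r*dt) * [p*0.151731 + (1-p)*0.475018] = 0.333970
  V(0,0) = exp(-r*dt) * [p*0.087774 + (1-p)*0.333970] = 0.227431

Answer: Price = V(0,0) = 0.2274


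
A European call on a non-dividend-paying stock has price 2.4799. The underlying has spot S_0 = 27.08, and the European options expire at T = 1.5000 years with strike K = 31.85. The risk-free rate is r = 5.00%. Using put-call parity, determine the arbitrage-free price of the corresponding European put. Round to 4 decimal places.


Put-call parity: C - P = S_0 * exp(-qT) - K * exp(-rT).
S_0 * exp(-qT) = 27.0800 * 1.00000000 = 27.08000000
K * exp(-rT) = 31.8500 * 0.92774349 = 29.54863004
P = C - S*exp(-qT) + K*exp(-rT)
P = 2.4799 - 27.08000000 + 29.54863004 = 4.9485

Answer: Put price = 4.9485


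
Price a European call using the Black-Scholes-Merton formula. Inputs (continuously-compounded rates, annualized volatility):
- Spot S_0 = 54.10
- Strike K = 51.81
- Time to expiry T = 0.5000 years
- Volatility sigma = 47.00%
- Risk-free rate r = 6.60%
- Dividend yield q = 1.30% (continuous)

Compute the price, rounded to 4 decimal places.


d1 = (ln(S/K) + (r - q + 0.5*sigma^2) * T) / (sigma * sqrt(T)) = 0.37604843
d2 = d1 - sigma * sqrt(T) = 0.04370824
exp(-rT) = 0.96753856; exp(-qT) = 0.99352108
C = S_0 * exp(-qT) * N(d1) - K * exp(-rT) * N(d2)
N(d1) = 0.64655955; N(d2) = 0.51743151
C = 54.1000 * 0.99352108 * 0.64655955 - 51.8100 * 0.96753856 * 0.51743151 = 8.8144

Answer: Price = 8.8144


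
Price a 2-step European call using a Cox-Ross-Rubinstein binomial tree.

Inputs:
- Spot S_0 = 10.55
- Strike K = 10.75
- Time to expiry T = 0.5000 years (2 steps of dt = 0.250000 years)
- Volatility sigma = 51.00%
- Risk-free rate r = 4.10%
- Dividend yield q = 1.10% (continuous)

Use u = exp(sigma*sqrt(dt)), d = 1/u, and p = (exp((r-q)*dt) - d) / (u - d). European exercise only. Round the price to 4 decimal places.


Answer: Price = V(0,0) = 1.3600

Derivation:
dt = T/N = 0.250000
u = exp(sigma*sqrt(dt)) = 1.290462; d = 1/u = 0.774916
p = (exp((r-q)*dt) - d) / (u - d) = 0.451196
Discount per step: exp(-r*dt) = 0.989802
Stock lattice S(k, i) with i counting down-moves:
  k=0: S(0,0) = 10.5500
  k=1: S(1,0) = 13.6144; S(1,1) = 8.1754
  k=2: S(2,0) = 17.5688; S(2,1) = 10.5500; S(2,2) = 6.3352
Terminal payoffs V(N, i) = max(S_T - K, 0):
  V(2,0) = 6.818822; V(2,1) = 0.000000; V(2,2) = 0.000000
Backward induction: V(k, i) = exp(-r*dt) * [p * V(k+1, i) + (1-p) * V(k+1, i+1)].
  V(1,0) = exp(-r*dt) * [p*6.818822 + (1-p)*0.000000] = 3.045248
  V(1,1) = exp(-r*dt) * [p*0.000000 + (1-p)*0.000000] = 0.000000
  V(0,0) = exp(-r*dt) * [p*3.045248 + (1-p)*0.000000] = 1.359991


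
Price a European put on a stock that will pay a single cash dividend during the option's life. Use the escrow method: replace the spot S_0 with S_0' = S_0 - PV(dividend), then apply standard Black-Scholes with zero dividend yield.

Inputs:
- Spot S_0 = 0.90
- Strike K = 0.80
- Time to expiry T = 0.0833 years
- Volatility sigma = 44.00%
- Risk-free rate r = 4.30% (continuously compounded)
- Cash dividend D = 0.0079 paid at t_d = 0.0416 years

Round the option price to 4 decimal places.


Answer: Price = 0.0110

Derivation:
PV(D) = D * exp(-r * t_d) = 0.0079 * 0.99821280 = 0.00788588
S_0' = S_0 - PV(D) = 0.9000 - 0.00788588 = 0.89211412
d1 = (ln(S_0'/K) + (r + sigma^2/2)*T) / (sigma*sqrt(T)) = 0.94988662
d2 = d1 - sigma*sqrt(T) = 0.82289497
exp(-rT) = 0.99642451
N(-d1) = 0.17108493; N(-d2) = 0.20528386
P = K * exp(-rT) * N(-d2) - S_0' * N(-d1) = 0.8000 * 0.99642451 * 0.20528386 - 0.89211412 * 0.17108493 = 0.0110


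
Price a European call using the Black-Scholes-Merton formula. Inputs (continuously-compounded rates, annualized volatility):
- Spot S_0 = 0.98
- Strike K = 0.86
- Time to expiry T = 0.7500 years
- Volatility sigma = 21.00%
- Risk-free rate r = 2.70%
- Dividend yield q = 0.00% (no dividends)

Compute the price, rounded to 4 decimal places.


Answer: Price = 0.1560

Derivation:
d1 = (ln(S/K) + (r - q + 0.5*sigma^2) * T) / (sigma * sqrt(T)) = 0.92050353
d2 = d1 - sigma * sqrt(T) = 0.73863819
exp(-rT) = 0.97995365; exp(-qT) = 1.00000000
C = S_0 * exp(-qT) * N(d1) - K * exp(-rT) * N(d2)
N(d1) = 0.82134516; N(d2) = 0.76993664
C = 0.9800 * 1.00000000 * 0.82134516 - 0.8600 * 0.97995365 * 0.76993664 = 0.1560


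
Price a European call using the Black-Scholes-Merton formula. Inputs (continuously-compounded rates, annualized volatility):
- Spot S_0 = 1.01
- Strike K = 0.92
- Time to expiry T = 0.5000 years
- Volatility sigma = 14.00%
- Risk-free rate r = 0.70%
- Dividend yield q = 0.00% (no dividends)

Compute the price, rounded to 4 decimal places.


d1 = (ln(S/K) + (r - q + 0.5*sigma^2) * T) / (sigma * sqrt(T)) = 1.02764778
d2 = d1 - sigma * sqrt(T) = 0.92865283
exp(-rT) = 0.99650612; exp(-qT) = 1.00000000
C = S_0 * exp(-qT) * N(d1) - K * exp(-rT) * N(d2)
N(d1) = 0.84794223; N(d2) = 0.82346548
C = 1.0100 * 1.00000000 * 0.84794223 - 0.9200 * 0.99650612 * 0.82346548 = 0.1015

Answer: Price = 0.1015


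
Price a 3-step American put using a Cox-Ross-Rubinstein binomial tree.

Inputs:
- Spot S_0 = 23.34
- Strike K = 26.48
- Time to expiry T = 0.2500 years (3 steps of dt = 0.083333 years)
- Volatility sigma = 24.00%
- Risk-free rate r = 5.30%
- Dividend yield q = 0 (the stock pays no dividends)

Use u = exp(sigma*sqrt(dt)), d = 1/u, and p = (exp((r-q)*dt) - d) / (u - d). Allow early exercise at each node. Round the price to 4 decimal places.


dt = T/N = 0.083333
u = exp(sigma*sqrt(dt)) = 1.071738; d = 1/u = 0.933063
p = (exp((r-q)*dt) - d) / (u - d) = 0.514606
Discount per step: exp(-r*dt) = 0.995593
Stock lattice S(k, i) with i counting down-moves:
  k=0: S(0,0) = 23.3400
  k=1: S(1,0) = 25.0144; S(1,1) = 21.7777
  k=2: S(2,0) = 26.8089; S(2,1) = 23.3400; S(2,2) = 20.3200
  k=3: S(3,0) = 28.7321; S(3,1) = 25.0144; S(3,2) = 21.7777; S(3,3) = 18.9598
Terminal payoffs V(N, i) = max(K - S_T, 0):
  V(3,0) = 0.000000; V(3,1) = 1.465625; V(3,2) = 4.702298; V(3,3) = 7.520170
Backward induction: V(k, i) = exp(-r*dt) * [p * V(k+1, i) + (1-p) * V(k+1, i+1)]; then take max(V_cont, immediate exercise) for American.
  V(2,0) = exp(-r*dt) * [p*0.000000 + (1-p)*1.465625] = 0.708271; exercise = 0.000000; V(2,0) = max -> 0.708271
  V(2,1) = exp(-r*dt) * [p*1.465625 + (1-p)*4.702298] = 3.023305; exercise = 3.140000; V(2,1) = max -> 3.140000
  V(2,2) = exp(-r*dt) * [p*4.702298 + (1-p)*7.520170] = 6.043326; exercise = 6.160022; V(2,2) = max -> 6.160022
  V(1,0) = exp(-r*dt) * [p*0.708271 + (1-p)*3.140000] = 1.880295; exercise = 1.465625; V(1,0) = max -> 1.880295
  V(1,1) = exp(-r*dt) * [p*3.140000 + (1-p)*6.160022] = 4.585603; exercise = 4.702298; V(1,1) = max -> 4.702298
  V(0,0) = exp(-r*dt) * [p*1.880295 + (1-p)*4.702298] = 3.235756; exercise = 3.140000; V(0,0) = max -> 3.235756

Answer: Price = V(0,0) = 3.2358


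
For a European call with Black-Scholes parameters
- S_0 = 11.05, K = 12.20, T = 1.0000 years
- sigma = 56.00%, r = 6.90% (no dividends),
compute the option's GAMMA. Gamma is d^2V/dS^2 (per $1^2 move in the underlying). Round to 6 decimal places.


d1 = 0.2264187075; d2 = -0.3335812925
phi(d1) = 0.3888462535; exp(-qT) = 1.0000000000; exp(-rT) = 0.9333266801
Gamma = exp(-qT) * phi(d1) / (S * sigma * sqrt(T)) = 1.0000000000 * 0.3888462535 / (11.0500 * 0.5600 * 1.0000000000) = 0.062839

Answer: Gamma = 0.062839


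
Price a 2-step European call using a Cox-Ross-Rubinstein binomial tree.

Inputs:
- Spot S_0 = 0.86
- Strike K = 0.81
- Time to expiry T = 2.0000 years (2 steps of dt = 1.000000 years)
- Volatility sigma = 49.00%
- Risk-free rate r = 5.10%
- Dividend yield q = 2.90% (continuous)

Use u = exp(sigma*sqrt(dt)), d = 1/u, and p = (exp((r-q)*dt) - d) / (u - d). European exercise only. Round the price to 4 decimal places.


Answer: Price = V(0,0) = 0.2376

Derivation:
dt = T/N = 1.000000
u = exp(sigma*sqrt(dt)) = 1.632316; d = 1/u = 0.612626
p = (exp((r-q)*dt) - d) / (u - d) = 0.401708
Discount per step: exp(-r*dt) = 0.950279
Stock lattice S(k, i) with i counting down-moves:
  k=0: S(0,0) = 0.8600
  k=1: S(1,0) = 1.4038; S(1,1) = 0.5269
  k=2: S(2,0) = 2.2914; S(2,1) = 0.8600; S(2,2) = 0.3228
Terminal payoffs V(N, i) = max(S_T - K, 0):
  V(2,0) = 1.481432; V(2,1) = 0.050000; V(2,2) = 0.000000
Backward induction: V(k, i) = exp(-r*dt) * [p * V(k+1, i) + (1-p) * V(k+1, i+1)].
  V(1,0) = exp(-r*dt) * [p*1.481432 + (1-p)*0.050000] = 0.593941
  V(1,1) = exp(-r*dt) * [p*0.050000 + (1-p)*0.000000] = 0.019087
  V(0,0) = exp(-r*dt) * [p*0.593941 + (1-p)*0.019087] = 0.237579


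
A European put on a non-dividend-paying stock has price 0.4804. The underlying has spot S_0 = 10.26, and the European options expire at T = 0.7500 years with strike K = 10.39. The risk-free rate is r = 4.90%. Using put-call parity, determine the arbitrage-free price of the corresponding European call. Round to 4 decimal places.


Answer: Call price = 0.7253

Derivation:
Put-call parity: C - P = S_0 * exp(-qT) - K * exp(-rT).
S_0 * exp(-qT) = 10.2600 * 1.00000000 = 10.26000000
K * exp(-rT) = 10.3900 * 0.96391708 = 10.01509851
C = P + S*exp(-qT) - K*exp(-rT)
C = 0.4804 + 10.26000000 - 10.01509851 = 0.7253


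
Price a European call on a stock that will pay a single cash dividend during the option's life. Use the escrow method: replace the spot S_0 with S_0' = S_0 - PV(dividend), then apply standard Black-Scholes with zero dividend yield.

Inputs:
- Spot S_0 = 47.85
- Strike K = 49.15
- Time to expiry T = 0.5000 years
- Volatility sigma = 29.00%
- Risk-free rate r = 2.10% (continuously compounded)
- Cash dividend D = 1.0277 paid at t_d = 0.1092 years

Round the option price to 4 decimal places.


Answer: Price = 3.0583

Derivation:
PV(D) = D * exp(-r * t_d) = 1.0277 * 0.99770943 = 1.02534598
S_0' = S_0 - PV(D) = 47.8500 - 1.02534598 = 46.82465402
d1 = (ln(S_0'/K) + (r + sigma^2/2)*T) / (sigma*sqrt(T)) = -0.08261927
d2 = d1 - sigma*sqrt(T) = -0.28768024
exp(-rT) = 0.98955493
N(d1) = 0.46707714; N(d2) = 0.38679576
C = S_0' * N(d1) - K * exp(-rT) * N(d2) = 46.82465402 * 0.46707714 - 49.1500 * 0.98955493 * 0.38679576 = 3.0583


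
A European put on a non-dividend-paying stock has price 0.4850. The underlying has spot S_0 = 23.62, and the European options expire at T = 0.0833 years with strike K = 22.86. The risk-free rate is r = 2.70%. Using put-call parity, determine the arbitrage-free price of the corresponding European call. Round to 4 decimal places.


Answer: Call price = 1.2964

Derivation:
Put-call parity: C - P = S_0 * exp(-qT) - K * exp(-rT).
S_0 * exp(-qT) = 23.6200 * 1.00000000 = 23.62000000
K * exp(-rT) = 22.8600 * 0.99775343 = 22.80864335
C = P + S*exp(-qT) - K*exp(-rT)
C = 0.4850 + 23.62000000 - 22.80864335 = 1.2964


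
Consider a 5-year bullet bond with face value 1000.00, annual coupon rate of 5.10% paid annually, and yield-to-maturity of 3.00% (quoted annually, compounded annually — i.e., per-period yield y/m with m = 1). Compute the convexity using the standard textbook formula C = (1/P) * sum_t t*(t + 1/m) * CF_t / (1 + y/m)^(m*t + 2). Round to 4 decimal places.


Answer: Convexity = 24.9816

Derivation:
Coupon per period c = face * coupon_rate / m = 51.000000
Periods per year m = 1; per-period yield y/m = 0.030000
Number of cashflows N = 5
Cashflows (t years, CF_t, discount factor 1/(1+y/m)^(m*t), PV):
  t = 1.0000: CF_t = 51.000000, DF = 0.970874, PV = 49.514563
  t = 2.0000: CF_t = 51.000000, DF = 0.942596, PV = 48.072391
  t = 3.0000: CF_t = 51.000000, DF = 0.915142, PV = 46.672225
  t = 4.0000: CF_t = 51.000000, DF = 0.888487, PV = 45.312839
  t = 5.0000: CF_t = 1051.000000, DF = 0.862609, PV = 906.601832
Price P = sum_t PV_t = 1096.173851
Convexity numerator sum_t t*(t + 1/m) * CF_t / (1+y/m)^(m*t + 2):
  t = 1.0000: term = 93.344449
  t = 2.0000: term = 271.877037
  t = 3.0000: term = 527.916576
  t = 4.0000: term = 854.233942
  t = 5.0000: term = 25636.775353
Convexity = (1/P) * sum = 27384.147356 / 1096.173851 = 24.981573


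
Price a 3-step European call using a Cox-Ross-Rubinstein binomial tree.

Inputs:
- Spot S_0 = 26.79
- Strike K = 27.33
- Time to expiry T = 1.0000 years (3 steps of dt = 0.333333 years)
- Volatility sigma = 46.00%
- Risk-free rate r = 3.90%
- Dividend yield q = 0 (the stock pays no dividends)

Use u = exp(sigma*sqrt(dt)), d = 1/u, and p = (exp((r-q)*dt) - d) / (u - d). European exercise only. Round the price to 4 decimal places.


Answer: Price = V(0,0) = 5.4706

Derivation:
dt = T/N = 0.333333
u = exp(sigma*sqrt(dt)) = 1.304189; d = 1/u = 0.766760
p = (exp((r-q)*dt) - d) / (u - d) = 0.458339
Discount per step: exp(-r*dt) = 0.987084
Stock lattice S(k, i) with i counting down-moves:
  k=0: S(0,0) = 26.7900
  k=1: S(1,0) = 34.9392; S(1,1) = 20.5415
  k=2: S(2,0) = 45.5673; S(2,1) = 26.7900; S(2,2) = 15.7504
  k=3: S(3,0) = 59.4284; S(3,1) = 34.9392; S(3,2) = 20.5415; S(3,3) = 12.0768
Terminal payoffs V(N, i) = max(S_T - K, 0):
  V(3,0) = 32.098390; V(3,1) = 7.609214; V(3,2) = 0.000000; V(3,3) = 0.000000
Backward induction: V(k, i) = exp(-r*dt) * [p * V(k+1, i) + (1-p) * V(k+1, i+1)].
  V(2,0) = exp(-r*dt) * [p*32.098390 + (1-p)*7.609214] = 18.590317
  V(2,1) = exp(-r*dt) * [p*7.609214 + (1-p)*0.000000] = 3.442557
  V(2,2) = exp(-r*dt) * [p*0.000000 + (1-p)*0.000000] = 0.000000
  V(1,0) = exp(-r*dt) * [p*18.590317 + (1-p)*3.442557] = 10.251237
  V(1,1) = exp(-r*dt) * [p*3.442557 + (1-p)*0.000000] = 1.557480
  V(0,0) = exp(-r*dt) * [p*10.251237 + (1-p)*1.557480] = 5.470590


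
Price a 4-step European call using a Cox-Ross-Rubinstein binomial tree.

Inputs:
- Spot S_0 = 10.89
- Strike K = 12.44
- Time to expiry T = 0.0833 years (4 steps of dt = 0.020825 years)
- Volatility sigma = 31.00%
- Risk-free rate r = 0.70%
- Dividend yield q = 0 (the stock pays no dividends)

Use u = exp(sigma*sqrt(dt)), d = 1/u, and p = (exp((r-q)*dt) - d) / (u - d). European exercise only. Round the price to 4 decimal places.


dt = T/N = 0.020825
u = exp(sigma*sqrt(dt)) = 1.045751; d = 1/u = 0.956250
p = (exp((r-q)*dt) - d) / (u - d) = 0.490447
Discount per step: exp(-r*dt) = 0.999854
Stock lattice S(k, i) with i counting down-moves:
  k=0: S(0,0) = 10.8900
  k=1: S(1,0) = 11.3882; S(1,1) = 10.4136
  k=2: S(2,0) = 11.9093; S(2,1) = 10.8900; S(2,2) = 9.9580
  k=3: S(3,0) = 12.4541; S(3,1) = 11.3882; S(3,2) = 10.4136; S(3,3) = 9.5223
  k=4: S(4,0) = 13.0239; S(4,1) = 11.9093; S(4,2) = 10.8900; S(4,3) = 9.9580; S(4,4) = 9.1057
Terminal payoffs V(N, i) = max(S_T - K, 0):
  V(4,0) = 0.583921; V(4,1) = 0.000000; V(4,2) = 0.000000; V(4,3) = 0.000000; V(4,4) = 0.000000
Backward induction: V(k, i) = exp(-r*dt) * [p * V(k+1, i) + (1-p) * V(k+1, i+1)].
  V(3,0) = exp(-r*dt) * [p*0.583921 + (1-p)*0.000000] = 0.286340
  V(3,1) = exp(-r*dt) * [p*0.000000 + (1-p)*0.000000] = 0.000000
  V(3,2) = exp(-r*dt) * [p*0.000000 + (1-p)*0.000000] = 0.000000
  V(3,3) = exp(-r*dt) * [p*0.000000 + (1-p)*0.000000] = 0.000000
  V(2,0) = exp(-r*dt) * [p*0.286340 + (1-p)*0.000000] = 0.140414
  V(2,1) = exp(-r*dt) * [p*0.000000 + (1-p)*0.000000] = 0.000000
  V(2,2) = exp(-r*dt) * [p*0.000000 + (1-p)*0.000000] = 0.000000
  V(1,0) = exp(-r*dt) * [p*0.140414 + (1-p)*0.000000] = 0.068856
  V(1,1) = exp(-r*dt) * [p*0.000000 + (1-p)*0.000000] = 0.000000
  V(0,0) = exp(-r*dt) * [p*0.068856 + (1-p)*0.000000] = 0.033765

Answer: Price = V(0,0) = 0.0338


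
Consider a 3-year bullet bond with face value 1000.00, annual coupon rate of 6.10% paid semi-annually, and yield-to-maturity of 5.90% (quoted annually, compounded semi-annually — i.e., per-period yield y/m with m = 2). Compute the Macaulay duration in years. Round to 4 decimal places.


Answer: Macaulay duration = 2.7873 years

Derivation:
Coupon per period c = face * coupon_rate / m = 30.500000
Periods per year m = 2; per-period yield y/m = 0.029500
Number of cashflows N = 6
Cashflows (t years, CF_t, discount factor 1/(1+y/m)^(m*t), PV):
  t = 0.5000: CF_t = 30.500000, DF = 0.971345, PV = 29.626032
  t = 1.0000: CF_t = 30.500000, DF = 0.943512, PV = 28.777107
  t = 1.5000: CF_t = 30.500000, DF = 0.916476, PV = 27.952508
  t = 2.0000: CF_t = 30.500000, DF = 0.890214, PV = 27.151538
  t = 2.5000: CF_t = 30.500000, DF = 0.864706, PV = 26.373519
  t = 3.0000: CF_t = 1030.500000, DF = 0.839928, PV = 865.545475
Price P = sum_t PV_t = 1005.426180
Macaulay numerator sum_t t * PV_t:
  t * PV_t at t = 0.5000: 14.813016
  t * PV_t at t = 1.0000: 28.777107
  t * PV_t at t = 1.5000: 41.928763
  t * PV_t at t = 2.0000: 54.303076
  t * PV_t at t = 2.5000: 65.933798
  t * PV_t at t = 3.0000: 2596.636426
Macaulay duration D = (sum_t t * PV_t) / P = 2802.392186 / 1005.426180 = 2.787268


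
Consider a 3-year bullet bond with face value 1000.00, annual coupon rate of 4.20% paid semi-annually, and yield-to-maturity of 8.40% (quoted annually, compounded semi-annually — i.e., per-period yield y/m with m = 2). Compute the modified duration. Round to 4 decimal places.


Answer: Modified duration = 2.7247

Derivation:
Coupon per period c = face * coupon_rate / m = 21.000000
Periods per year m = 2; per-period yield y/m = 0.042000
Number of cashflows N = 6
Cashflows (t years, CF_t, discount factor 1/(1+y/m)^(m*t), PV):
  t = 0.5000: CF_t = 21.000000, DF = 0.959693, PV = 20.153551
  t = 1.0000: CF_t = 21.000000, DF = 0.921010, PV = 19.341220
  t = 1.5000: CF_t = 21.000000, DF = 0.883887, PV = 18.561631
  t = 2.0000: CF_t = 21.000000, DF = 0.848260, PV = 17.813466
  t = 2.5000: CF_t = 21.000000, DF = 0.814069, PV = 17.095456
  t = 3.0000: CF_t = 1021.000000, DF = 0.781257, PV = 797.662965
Price P = sum_t PV_t = 890.628288
First compute Macaulay numerator sum_t t * PV_t:
  t * PV_t at t = 0.5000: 10.076775
  t * PV_t at t = 1.0000: 19.341220
  t * PV_t at t = 1.5000: 27.842447
  t * PV_t at t = 2.0000: 35.626931
  t * PV_t at t = 2.5000: 42.738641
  t * PV_t at t = 3.0000: 2392.988894
Macaulay duration D = 2528.614908 / 890.628288 = 2.839136
Modified duration = D / (1 + y/m) = 2.839136 / (1 + 0.042000) = 2.724699


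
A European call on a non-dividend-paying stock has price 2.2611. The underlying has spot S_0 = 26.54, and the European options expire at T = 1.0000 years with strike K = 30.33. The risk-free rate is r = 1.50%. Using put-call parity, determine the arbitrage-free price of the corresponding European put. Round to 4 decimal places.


Answer: Put price = 5.5995

Derivation:
Put-call parity: C - P = S_0 * exp(-qT) - K * exp(-rT).
S_0 * exp(-qT) = 26.5400 * 1.00000000 = 26.54000000
K * exp(-rT) = 30.3300 * 0.98511194 = 29.87844513
P = C - S*exp(-qT) + K*exp(-rT)
P = 2.2611 - 26.54000000 + 29.87844513 = 5.5995


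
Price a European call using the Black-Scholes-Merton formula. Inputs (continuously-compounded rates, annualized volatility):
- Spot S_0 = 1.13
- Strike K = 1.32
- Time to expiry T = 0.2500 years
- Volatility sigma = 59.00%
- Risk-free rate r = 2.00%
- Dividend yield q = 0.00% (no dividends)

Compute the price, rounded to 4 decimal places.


d1 = (ln(S/K) + (r - q + 0.5*sigma^2) * T) / (sigma * sqrt(T)) = -0.36237832
d2 = d1 - sigma * sqrt(T) = -0.65737832
exp(-rT) = 0.99501248; exp(-qT) = 1.00000000
C = S_0 * exp(-qT) * N(d1) - K * exp(-rT) * N(d2)
N(d1) = 0.35853467; N(d2) = 0.25546884
C = 1.1300 * 1.00000000 * 0.35853467 - 1.3200 * 0.99501248 * 0.25546884 = 0.0696

Answer: Price = 0.0696


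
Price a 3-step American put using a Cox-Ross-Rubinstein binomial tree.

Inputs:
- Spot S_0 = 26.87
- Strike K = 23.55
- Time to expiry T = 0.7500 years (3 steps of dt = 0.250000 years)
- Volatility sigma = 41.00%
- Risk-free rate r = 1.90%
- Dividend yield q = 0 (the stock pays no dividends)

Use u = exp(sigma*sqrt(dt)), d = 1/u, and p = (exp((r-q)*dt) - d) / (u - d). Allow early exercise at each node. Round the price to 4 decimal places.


Answer: Price = V(0,0) = 2.0875

Derivation:
dt = T/N = 0.250000
u = exp(sigma*sqrt(dt)) = 1.227525; d = 1/u = 0.814647
p = (exp((r-q)*dt) - d) / (u - d) = 0.460461
Discount per step: exp(-r*dt) = 0.995261
Stock lattice S(k, i) with i counting down-moves:
  k=0: S(0,0) = 26.8700
  k=1: S(1,0) = 32.9836; S(1,1) = 21.8896
  k=2: S(2,0) = 40.4882; S(2,1) = 26.8700; S(2,2) = 17.8323
  k=3: S(3,0) = 49.7003; S(3,1) = 32.9836; S(3,2) = 21.8896; S(3,3) = 14.5270
Terminal payoffs V(N, i) = max(K - S_T, 0):
  V(3,0) = 0.000000; V(3,1) = 0.000000; V(3,2) = 1.660427; V(3,3) = 9.022979
Backward induction: V(k, i) = exp(-r*dt) * [p * V(k+1, i) + (1-p) * V(k+1, i+1)]; then take max(V_cont, immediate exercise) for American.
  V(2,0) = exp(-r*dt) * [p*0.000000 + (1-p)*0.000000] = 0.000000; exercise = 0.000000; V(2,0) = max -> 0.000000
  V(2,1) = exp(-r*dt) * [p*0.000000 + (1-p)*1.660427] = 0.891620; exercise = 0.000000; V(2,1) = max -> 0.891620
  V(2,2) = exp(-r*dt) * [p*1.660427 + (1-p)*9.022979] = 5.606121; exercise = 5.717718; V(2,2) = max -> 5.717718
  V(1,0) = exp(-r*dt) * [p*0.000000 + (1-p)*0.891620] = 0.478784; exercise = 0.000000; V(1,0) = max -> 0.478784
  V(1,1) = exp(-r*dt) * [p*0.891620 + (1-p)*5.717718] = 3.478925; exercise = 1.660427; V(1,1) = max -> 3.478925
  V(0,0) = exp(-r*dt) * [p*0.478784 + (1-p)*3.478925] = 2.087539; exercise = 0.000000; V(0,0) = max -> 2.087539


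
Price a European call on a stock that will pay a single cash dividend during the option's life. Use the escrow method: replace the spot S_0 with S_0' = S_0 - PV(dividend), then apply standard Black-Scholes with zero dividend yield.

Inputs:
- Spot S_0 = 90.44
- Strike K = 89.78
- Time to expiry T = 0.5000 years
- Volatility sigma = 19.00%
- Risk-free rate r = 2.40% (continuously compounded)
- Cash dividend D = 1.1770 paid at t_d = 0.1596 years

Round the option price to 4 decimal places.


PV(D) = D * exp(-r * t_d) = 1.1770 * 0.99617693 = 1.17250024
S_0' = S_0 - PV(D) = 90.4400 - 1.17250024 = 89.26749976
d1 = (ln(S_0'/K) + (r + sigma^2/2)*T) / (sigma*sqrt(T)) = 0.11388322
d2 = d1 - sigma*sqrt(T) = -0.02046707
exp(-rT) = 0.98807171
N(d1) = 0.54533482; N(d2) = 0.49183539
C = S_0' * N(d1) - K * exp(-rT) * N(d2) = 89.26749976 * 0.54533482 - 89.7800 * 0.98807171 * 0.49183539 = 5.0504

Answer: Price = 5.0504


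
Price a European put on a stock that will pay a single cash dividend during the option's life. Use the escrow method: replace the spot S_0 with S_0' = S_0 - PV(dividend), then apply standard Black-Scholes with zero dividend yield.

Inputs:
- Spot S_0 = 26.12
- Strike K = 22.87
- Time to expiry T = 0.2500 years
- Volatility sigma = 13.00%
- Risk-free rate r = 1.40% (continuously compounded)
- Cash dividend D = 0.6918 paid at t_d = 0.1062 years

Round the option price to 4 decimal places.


Answer: Price = 0.0296

Derivation:
PV(D) = D * exp(-r * t_d) = 0.6918 * 0.99851430 = 0.69077220
S_0' = S_0 - PV(D) = 26.1200 - 0.69077220 = 25.42922780
d1 = (ln(S_0'/K) + (r + sigma^2/2)*T) / (sigma*sqrt(T)) = 1.71824162
d2 = d1 - sigma*sqrt(T) = 1.65324162
exp(-rT) = 0.99650612
N(-d1) = 0.04287628; N(-d2) = 0.04914085
P = K * exp(-rT) * N(-d2) - S_0' * N(-d1) = 22.8700 * 0.99650612 * 0.04914085 - 25.42922780 * 0.04287628 = 0.0296


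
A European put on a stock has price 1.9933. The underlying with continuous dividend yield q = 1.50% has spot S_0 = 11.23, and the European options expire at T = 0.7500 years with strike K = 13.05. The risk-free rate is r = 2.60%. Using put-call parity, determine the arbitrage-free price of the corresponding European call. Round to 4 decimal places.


Put-call parity: C - P = S_0 * exp(-qT) - K * exp(-rT).
S_0 * exp(-qT) = 11.2300 * 0.98881304 = 11.10437049
K * exp(-rT) = 13.0500 * 0.98068890 = 12.79799008
C = P + S*exp(-qT) - K*exp(-rT)
C = 1.9933 + 11.10437049 - 12.79799008 = 0.2997

Answer: Call price = 0.2997


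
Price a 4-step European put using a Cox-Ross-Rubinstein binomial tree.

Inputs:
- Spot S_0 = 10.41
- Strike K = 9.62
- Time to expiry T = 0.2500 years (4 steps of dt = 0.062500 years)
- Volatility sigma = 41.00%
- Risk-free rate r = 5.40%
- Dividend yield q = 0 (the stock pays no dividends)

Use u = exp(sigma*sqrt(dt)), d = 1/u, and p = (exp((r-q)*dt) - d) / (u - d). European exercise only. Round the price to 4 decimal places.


Answer: Price = V(0,0) = 0.4711

Derivation:
dt = T/N = 0.062500
u = exp(sigma*sqrt(dt)) = 1.107937; d = 1/u = 0.902578
p = (exp((r-q)*dt) - d) / (u - d) = 0.490860
Discount per step: exp(-r*dt) = 0.996631
Stock lattice S(k, i) with i counting down-moves:
  k=0: S(0,0) = 10.4100
  k=1: S(1,0) = 11.5336; S(1,1) = 9.3958
  k=2: S(2,0) = 12.7785; S(2,1) = 10.4100; S(2,2) = 8.4805
  k=3: S(3,0) = 14.1578; S(3,1) = 11.5336; S(3,2) = 9.3958; S(3,3) = 7.6543
  k=4: S(4,0) = 15.6860; S(4,1) = 12.7785; S(4,2) = 10.4100; S(4,3) = 8.4805; S(4,4) = 6.9086
Terminal payoffs V(N, i) = max(K - S_T, 0):
  V(4,0) = 0.000000; V(4,1) = 0.000000; V(4,2) = 0.000000; V(4,3) = 1.139521; V(4,4) = 2.711401
Backward induction: V(k, i) = exp(-r*dt) * [p * V(k+1, i) + (1-p) * V(k+1, i+1)].
  V(3,0) = exp(-r*dt) * [p*0.000000 + (1-p)*0.000000] = 0.000000
  V(3,1) = exp(-r*dt) * [p*0.000000 + (1-p)*0.000000] = 0.000000
  V(3,2) = exp(-r*dt) * [p*0.000000 + (1-p)*1.139521] = 0.578221
  V(3,3) = exp(-r*dt) * [p*1.139521 + (1-p)*2.711401] = 1.933293
  V(2,0) = exp(-r*dt) * [p*0.000000 + (1-p)*0.000000] = 0.000000
  V(2,1) = exp(-r*dt) * [p*0.000000 + (1-p)*0.578221] = 0.293404
  V(2,2) = exp(-r*dt) * [p*0.578221 + (1-p)*1.933293] = 1.263870
  V(1,0) = exp(-r*dt) * [p*0.000000 + (1-p)*0.293404] = 0.148880
  V(1,1) = exp(-r*dt) * [p*0.293404 + (1-p)*1.263870] = 0.784854
  V(0,0) = exp(-r*dt) * [p*0.148880 + (1-p)*0.784854] = 0.471087


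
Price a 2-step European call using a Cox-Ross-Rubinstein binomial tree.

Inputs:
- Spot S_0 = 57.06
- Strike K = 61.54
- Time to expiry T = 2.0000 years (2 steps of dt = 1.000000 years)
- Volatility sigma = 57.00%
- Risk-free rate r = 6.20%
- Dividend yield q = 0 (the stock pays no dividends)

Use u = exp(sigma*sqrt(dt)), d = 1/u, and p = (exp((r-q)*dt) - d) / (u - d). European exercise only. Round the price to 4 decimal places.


dt = T/N = 1.000000
u = exp(sigma*sqrt(dt)) = 1.768267; d = 1/u = 0.565525
p = (exp((r-q)*dt) - d) / (u - d) = 0.414417
Discount per step: exp(-r*dt) = 0.939883
Stock lattice S(k, i) with i counting down-moves:
  k=0: S(0,0) = 57.0600
  k=1: S(1,0) = 100.8973; S(1,1) = 32.2689
  k=2: S(2,0) = 178.4134; S(2,1) = 57.0600; S(2,2) = 18.2489
Terminal payoffs V(N, i) = max(S_T - K, 0):
  V(2,0) = 116.873403; V(2,1) = 0.000000; V(2,2) = 0.000000
Backward induction: V(k, i) = exp(-r*dt) * [p * V(k+1, i) + (1-p) * V(k+1, i+1)].
  V(1,0) = exp(-r*dt) * [p*116.873403 + (1-p)*0.000000] = 45.522624
  V(1,1) = exp(-r*dt) * [p*0.000000 + (1-p)*0.000000] = 0.000000
  V(0,0) = exp(-r*dt) * [p*45.522624 + (1-p)*0.000000] = 17.731231

Answer: Price = V(0,0) = 17.7312


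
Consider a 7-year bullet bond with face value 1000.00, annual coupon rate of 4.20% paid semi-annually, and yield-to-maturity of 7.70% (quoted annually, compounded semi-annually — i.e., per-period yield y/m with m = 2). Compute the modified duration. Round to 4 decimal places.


Coupon per period c = face * coupon_rate / m = 21.000000
Periods per year m = 2; per-period yield y/m = 0.038500
Number of cashflows N = 14
Cashflows (t years, CF_t, discount factor 1/(1+y/m)^(m*t), PV):
  t = 0.5000: CF_t = 21.000000, DF = 0.962927, PV = 20.221473
  t = 1.0000: CF_t = 21.000000, DF = 0.927229, PV = 19.471809
  t = 1.5000: CF_t = 21.000000, DF = 0.892854, PV = 18.749936
  t = 2.0000: CF_t = 21.000000, DF = 0.859754, PV = 18.054825
  t = 2.5000: CF_t = 21.000000, DF = 0.827880, PV = 17.385484
  t = 3.0000: CF_t = 21.000000, DF = 0.797188, PV = 16.740957
  t = 3.5000: CF_t = 21.000000, DF = 0.767635, PV = 16.120325
  t = 4.0000: CF_t = 21.000000, DF = 0.739176, PV = 15.522701
  t = 4.5000: CF_t = 21.000000, DF = 0.711773, PV = 14.947232
  t = 5.0000: CF_t = 21.000000, DF = 0.685386, PV = 14.393098
  t = 5.5000: CF_t = 21.000000, DF = 0.659977, PV = 13.859507
  t = 6.0000: CF_t = 21.000000, DF = 0.635509, PV = 13.345698
  t = 6.5000: CF_t = 21.000000, DF = 0.611949, PV = 12.850937
  t = 7.0000: CF_t = 1021.000000, DF = 0.589263, PV = 601.637267
Price P = sum_t PV_t = 813.301250
First compute Macaulay numerator sum_t t * PV_t:
  t * PV_t at t = 0.5000: 10.110737
  t * PV_t at t = 1.0000: 19.471809
  t * PV_t at t = 1.5000: 28.124904
  t * PV_t at t = 2.0000: 36.109651
  t * PV_t at t = 2.5000: 43.463710
  t * PV_t at t = 3.0000: 50.222872
  t * PV_t at t = 3.5000: 56.421137
  t * PV_t at t = 4.0000: 62.090803
  t * PV_t at t = 4.5000: 67.262546
  t * PV_t at t = 5.0000: 71.965491
  t * PV_t at t = 5.5000: 76.227289
  t * PV_t at t = 6.0000: 80.074186
  t * PV_t at t = 6.5000: 83.531088
  t * PV_t at t = 7.0000: 4211.460870
Macaulay duration D = 4896.537093 / 813.301250 = 6.020570
Modified duration = D / (1 + y/m) = 6.020570 / (1 + 0.038500) = 5.797371

Answer: Modified duration = 5.7974


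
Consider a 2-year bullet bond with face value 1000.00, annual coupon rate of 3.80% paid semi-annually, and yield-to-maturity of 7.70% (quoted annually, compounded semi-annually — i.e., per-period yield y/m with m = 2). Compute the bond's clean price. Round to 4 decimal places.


Answer: Price = 928.9661

Derivation:
Coupon per period c = face * coupon_rate / m = 19.000000
Periods per year m = 2; per-period yield y/m = 0.038500
Number of cashflows N = 4
Cashflows (t years, CF_t, discount factor 1/(1+y/m)^(m*t), PV):
  t = 0.5000: CF_t = 19.000000, DF = 0.962927, PV = 18.295619
  t = 1.0000: CF_t = 19.000000, DF = 0.927229, PV = 17.617351
  t = 1.5000: CF_t = 19.000000, DF = 0.892854, PV = 16.964228
  t = 2.0000: CF_t = 1019.000000, DF = 0.859754, PV = 876.088905
Price P = sum_t PV_t = 928.966103


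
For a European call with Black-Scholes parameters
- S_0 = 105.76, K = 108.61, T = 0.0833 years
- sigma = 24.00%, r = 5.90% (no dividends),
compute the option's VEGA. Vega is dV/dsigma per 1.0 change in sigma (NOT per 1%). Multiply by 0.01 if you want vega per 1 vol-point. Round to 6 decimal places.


d1 = -0.2783005085; d2 = -0.3475686830
phi(d1) = 0.3837883233; exp(-qT) = 1.0000000000; exp(-rT) = 0.9950973574
Vega = S * exp(-qT) * phi(d1) * sqrt(T) = 105.7600 * 1.0000000000 * 0.3837883233 * 0.2886173938 = 11.714822

Answer: Vega = 11.714822


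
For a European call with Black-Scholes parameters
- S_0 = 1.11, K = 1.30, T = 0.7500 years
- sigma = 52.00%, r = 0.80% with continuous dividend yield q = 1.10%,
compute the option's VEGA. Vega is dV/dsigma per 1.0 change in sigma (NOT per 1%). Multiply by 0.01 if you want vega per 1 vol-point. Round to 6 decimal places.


Answer: Vega = 0.377113

Derivation:
d1 = -0.1306904484; d2 = -0.5810236584
phi(d1) = 0.3955498211; exp(-qT) = 0.9917839379; exp(-rT) = 0.9940179641
Vega = S * exp(-qT) * phi(d1) * sqrt(T) = 1.1100 * 0.9917839379 * 0.3955498211 * 0.8660254038 = 0.377113


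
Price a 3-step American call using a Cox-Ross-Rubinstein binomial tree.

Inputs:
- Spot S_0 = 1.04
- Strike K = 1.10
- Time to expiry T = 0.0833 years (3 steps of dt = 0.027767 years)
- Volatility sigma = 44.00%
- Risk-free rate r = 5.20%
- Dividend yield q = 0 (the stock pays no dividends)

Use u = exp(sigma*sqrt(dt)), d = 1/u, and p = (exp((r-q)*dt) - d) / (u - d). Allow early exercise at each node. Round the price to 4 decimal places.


dt = T/N = 0.027767
u = exp(sigma*sqrt(dt)) = 1.076073; d = 1/u = 0.929305
p = (exp((r-q)*dt) - d) / (u - d) = 0.491523
Discount per step: exp(-r*dt) = 0.998557
Stock lattice S(k, i) with i counting down-moves:
  k=0: S(0,0) = 1.0400
  k=1: S(1,0) = 1.1191; S(1,1) = 0.9665
  k=2: S(2,0) = 1.2043; S(2,1) = 1.0400; S(2,2) = 0.8982
  k=3: S(3,0) = 1.2959; S(3,1) = 1.1191; S(3,2) = 0.9665; S(3,3) = 0.8347
Terminal payoffs V(N, i) = max(S_T - K, 0):
  V(3,0) = 0.195863; V(3,1) = 0.019116; V(3,2) = 0.000000; V(3,3) = 0.000000
Backward induction: V(k, i) = exp(-r*dt) * [p * V(k+1, i) + (1-p) * V(k+1, i+1)]; then take max(V_cont, immediate exercise) for American.
  V(2,0) = exp(-r*dt) * [p*0.195863 + (1-p)*0.019116] = 0.105838; exercise = 0.104251; V(2,0) = max -> 0.105838
  V(2,1) = exp(-r*dt) * [p*0.019116 + (1-p)*0.000000] = 0.009383; exercise = 0.000000; V(2,1) = max -> 0.009383
  V(2,2) = exp(-r*dt) * [p*0.000000 + (1-p)*0.000000] = 0.000000; exercise = 0.000000; V(2,2) = max -> 0.000000
  V(1,0) = exp(-r*dt) * [p*0.105838 + (1-p)*0.009383] = 0.056711; exercise = 0.019116; V(1,0) = max -> 0.056711
  V(1,1) = exp(-r*dt) * [p*0.009383 + (1-p)*0.000000] = 0.004605; exercise = 0.000000; V(1,1) = max -> 0.004605
  V(0,0) = exp(-r*dt) * [p*0.056711 + (1-p)*0.004605] = 0.030173; exercise = 0.000000; V(0,0) = max -> 0.030173

Answer: Price = V(0,0) = 0.0302


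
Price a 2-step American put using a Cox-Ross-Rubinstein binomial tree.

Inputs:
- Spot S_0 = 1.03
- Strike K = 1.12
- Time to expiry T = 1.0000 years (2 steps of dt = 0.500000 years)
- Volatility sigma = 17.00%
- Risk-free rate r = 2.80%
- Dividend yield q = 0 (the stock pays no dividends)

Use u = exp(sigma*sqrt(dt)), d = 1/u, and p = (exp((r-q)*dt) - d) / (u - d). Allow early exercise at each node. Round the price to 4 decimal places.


dt = T/N = 0.500000
u = exp(sigma*sqrt(dt)) = 1.127732; d = 1/u = 0.886736
p = (exp((r-q)*dt) - d) / (u - d) = 0.528485
Discount per step: exp(-r*dt) = 0.986098
Stock lattice S(k, i) with i counting down-moves:
  k=0: S(0,0) = 1.0300
  k=1: S(1,0) = 1.1616; S(1,1) = 0.9133
  k=2: S(2,0) = 1.3099; S(2,1) = 1.0300; S(2,2) = 0.8099
Terminal payoffs V(N, i) = max(K - S_T, 0):
  V(2,0) = 0.000000; V(2,1) = 0.090000; V(2,2) = 0.310111
Backward induction: V(k, i) = exp(-r*dt) * [p * V(k+1, i) + (1-p) * V(k+1, i+1)]; then take max(V_cont, immediate exercise) for American.
  V(1,0) = exp(-r*dt) * [p*0.000000 + (1-p)*0.090000] = 0.041846; exercise = 0.000000; V(1,0) = max -> 0.041846
  V(1,1) = exp(-r*dt) * [p*0.090000 + (1-p)*0.310111] = 0.191091; exercise = 0.206662; V(1,1) = max -> 0.206662
  V(0,0) = exp(-r*dt) * [p*0.041846 + (1-p)*0.206662] = 0.117897; exercise = 0.090000; V(0,0) = max -> 0.117897

Answer: Price = V(0,0) = 0.1179


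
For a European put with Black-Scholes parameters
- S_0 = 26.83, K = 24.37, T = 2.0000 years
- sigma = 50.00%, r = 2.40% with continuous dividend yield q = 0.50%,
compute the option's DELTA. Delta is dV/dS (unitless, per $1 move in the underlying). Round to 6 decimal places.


Answer: Delta = -0.290543

Derivation:
d1 = 0.5432953085; d2 = -0.1638114727
phi(d1) = 0.3442030861; exp(-qT) = 0.9900498337; exp(-rT) = 0.9531337871
N(-d1) = 0.2934632470
Delta = -exp(-qT) * N(-d1) = -0.9900498337 * 0.2934632470 = -0.290543


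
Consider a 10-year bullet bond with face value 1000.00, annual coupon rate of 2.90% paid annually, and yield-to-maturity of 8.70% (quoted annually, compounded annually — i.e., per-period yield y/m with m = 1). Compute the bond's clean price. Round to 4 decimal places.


Coupon per period c = face * coupon_rate / m = 29.000000
Periods per year m = 1; per-period yield y/m = 0.087000
Number of cashflows N = 10
Cashflows (t years, CF_t, discount factor 1/(1+y/m)^(m*t), PV):
  t = 1.0000: CF_t = 29.000000, DF = 0.919963, PV = 26.678933
  t = 2.0000: CF_t = 29.000000, DF = 0.846332, PV = 24.543636
  t = 3.0000: CF_t = 29.000000, DF = 0.778595, PV = 22.579242
  t = 4.0000: CF_t = 29.000000, DF = 0.716278, PV = 20.772072
  t = 5.0000: CF_t = 29.000000, DF = 0.658950, PV = 19.109542
  t = 6.0000: CF_t = 29.000000, DF = 0.606209, PV = 17.580075
  t = 7.0000: CF_t = 29.000000, DF = 0.557690, PV = 16.173022
  t = 8.0000: CF_t = 29.000000, DF = 0.513055, PV = 14.878586
  t = 9.0000: CF_t = 29.000000, DF = 0.471991, PV = 13.687751
  t = 10.0000: CF_t = 1029.000000, DF = 0.434215, PV = 446.806964
Price P = sum_t PV_t = 622.809825

Answer: Price = 622.8098


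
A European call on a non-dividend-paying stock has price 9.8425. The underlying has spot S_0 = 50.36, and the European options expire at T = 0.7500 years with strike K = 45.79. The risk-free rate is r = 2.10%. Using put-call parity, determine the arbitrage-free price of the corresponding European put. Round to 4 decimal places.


Put-call parity: C - P = S_0 * exp(-qT) - K * exp(-rT).
S_0 * exp(-qT) = 50.3600 * 1.00000000 = 50.36000000
K * exp(-rT) = 45.7900 * 0.98437338 = 45.07445719
P = C - S*exp(-qT) + K*exp(-rT)
P = 9.8425 - 50.36000000 + 45.07445719 = 4.5570

Answer: Put price = 4.5570


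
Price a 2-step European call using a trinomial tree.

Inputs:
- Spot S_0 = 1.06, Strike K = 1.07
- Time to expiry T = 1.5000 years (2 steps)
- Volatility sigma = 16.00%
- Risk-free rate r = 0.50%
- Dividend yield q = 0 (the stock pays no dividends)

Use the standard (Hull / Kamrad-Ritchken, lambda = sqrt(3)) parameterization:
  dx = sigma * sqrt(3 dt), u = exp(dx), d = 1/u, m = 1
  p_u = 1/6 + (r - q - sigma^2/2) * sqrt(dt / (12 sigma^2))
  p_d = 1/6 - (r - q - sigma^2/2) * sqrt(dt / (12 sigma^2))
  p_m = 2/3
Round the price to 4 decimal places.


Answer: Price = V(0,0) = 0.0720

Derivation:
dt = T/N = 0.750000; dx = sigma*sqrt(3*dt) = 0.240000
u = exp(dx) = 1.271249; d = 1/u = 0.786628
p_u = 0.154479, p_m = 0.666667, p_d = 0.178854
Discount per step: exp(-r*dt) = 0.996257
Stock lattice S(k, j) with j the centered position index:
  k=0: S(0,+0) = 1.0600
  k=1: S(1,-1) = 0.8338; S(1,+0) = 1.0600; S(1,+1) = 1.3475
  k=2: S(2,-2) = 0.6559; S(2,-1) = 0.8338; S(2,+0) = 1.0600; S(2,+1) = 1.3475; S(2,+2) = 1.7130
Terminal payoffs V(N, j) = max(S_T - K, 0):
  V(2,-2) = 0.000000; V(2,-1) = 0.000000; V(2,+0) = 0.000000; V(2,+1) = 0.277524; V(2,+2) = 0.643039
Backward induction: V(k, j) = exp(-r*dt) * [p_u * V(k+1, j+1) + p_m * V(k+1, j) + p_d * V(k+1, j-1)]
  V(1,-1) = exp(-r*dt) * [p_u*0.000000 + p_m*0.000000 + p_d*0.000000] = 0.000000
  V(1,+0) = exp(-r*dt) * [p_u*0.277524 + p_m*0.000000 + p_d*0.000000] = 0.042711
  V(1,+1) = exp(-r*dt) * [p_u*0.643039 + p_m*0.277524 + p_d*0.000000] = 0.283288
  V(0,+0) = exp(-r*dt) * [p_u*0.283288 + p_m*0.042711 + p_d*0.000000] = 0.071966
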